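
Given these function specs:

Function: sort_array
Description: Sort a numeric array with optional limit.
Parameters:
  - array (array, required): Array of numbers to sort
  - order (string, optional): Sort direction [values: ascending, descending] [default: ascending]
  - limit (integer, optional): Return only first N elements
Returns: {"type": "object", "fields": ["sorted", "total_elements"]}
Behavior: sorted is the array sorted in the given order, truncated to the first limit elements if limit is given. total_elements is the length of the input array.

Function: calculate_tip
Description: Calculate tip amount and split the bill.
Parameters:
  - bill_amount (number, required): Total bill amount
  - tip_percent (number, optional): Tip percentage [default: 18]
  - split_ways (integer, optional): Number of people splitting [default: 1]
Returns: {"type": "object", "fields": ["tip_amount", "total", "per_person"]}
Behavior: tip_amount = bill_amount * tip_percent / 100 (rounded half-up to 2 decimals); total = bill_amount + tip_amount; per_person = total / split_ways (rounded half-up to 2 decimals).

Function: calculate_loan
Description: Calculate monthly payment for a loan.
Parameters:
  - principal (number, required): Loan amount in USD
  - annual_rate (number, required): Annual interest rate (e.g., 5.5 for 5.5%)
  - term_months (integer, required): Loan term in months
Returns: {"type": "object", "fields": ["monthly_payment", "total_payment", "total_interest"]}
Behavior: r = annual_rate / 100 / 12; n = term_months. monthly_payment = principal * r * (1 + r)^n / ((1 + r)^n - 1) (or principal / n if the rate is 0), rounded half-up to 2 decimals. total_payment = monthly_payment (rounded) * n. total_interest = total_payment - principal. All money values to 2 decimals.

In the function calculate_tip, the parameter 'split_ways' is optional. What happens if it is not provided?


The calculate_tip spec declares:
  - split_ways (integer, optional): Number of people splitting [default: 1]
It defaults to 1


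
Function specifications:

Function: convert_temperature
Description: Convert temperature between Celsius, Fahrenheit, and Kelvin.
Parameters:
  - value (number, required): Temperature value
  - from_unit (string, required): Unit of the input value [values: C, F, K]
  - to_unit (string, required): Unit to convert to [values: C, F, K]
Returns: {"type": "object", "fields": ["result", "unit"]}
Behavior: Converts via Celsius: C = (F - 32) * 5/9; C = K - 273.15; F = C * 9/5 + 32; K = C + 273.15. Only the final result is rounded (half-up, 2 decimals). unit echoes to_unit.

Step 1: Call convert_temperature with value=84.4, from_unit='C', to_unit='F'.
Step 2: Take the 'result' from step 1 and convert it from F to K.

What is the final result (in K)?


Step 1: convert_temperature(value=84.4, from_unit=C, to_unit=F)
  Input already in C: 84.4
  To F: 84.4 * 9/5 + 32 = 183.92
  Round to 2 decimals: 183.92
  -> result = 183.92 F
Step 2: convert_temperature(value=183.92, from_unit=F, to_unit=K)
  To C: (183.92 - 32) * 5/9 = 84.4
  To K: 84.4 + 273.15 = 357.55
  Round to 2 decimals: 357.55
  -> result = 357.55 K
357.55 K


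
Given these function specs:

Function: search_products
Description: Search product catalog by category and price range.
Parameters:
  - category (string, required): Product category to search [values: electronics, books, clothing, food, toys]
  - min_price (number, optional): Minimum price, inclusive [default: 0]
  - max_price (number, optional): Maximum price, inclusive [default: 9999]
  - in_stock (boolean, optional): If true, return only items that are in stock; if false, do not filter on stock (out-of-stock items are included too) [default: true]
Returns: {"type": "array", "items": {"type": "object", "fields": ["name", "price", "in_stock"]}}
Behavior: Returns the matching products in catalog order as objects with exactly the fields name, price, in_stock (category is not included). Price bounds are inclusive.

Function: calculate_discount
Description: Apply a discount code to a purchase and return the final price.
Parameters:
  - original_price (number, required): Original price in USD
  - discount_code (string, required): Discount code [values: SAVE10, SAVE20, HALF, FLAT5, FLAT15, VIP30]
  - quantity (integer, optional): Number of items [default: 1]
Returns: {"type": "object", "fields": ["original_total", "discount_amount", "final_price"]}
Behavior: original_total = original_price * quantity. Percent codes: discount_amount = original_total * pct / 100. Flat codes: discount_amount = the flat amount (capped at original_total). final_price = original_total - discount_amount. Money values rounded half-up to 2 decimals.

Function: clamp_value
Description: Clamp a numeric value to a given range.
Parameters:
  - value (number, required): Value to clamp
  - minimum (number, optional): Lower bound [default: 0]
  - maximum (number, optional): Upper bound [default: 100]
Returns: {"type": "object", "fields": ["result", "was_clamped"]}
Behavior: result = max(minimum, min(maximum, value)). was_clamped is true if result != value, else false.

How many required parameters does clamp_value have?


Parameters of clamp_value: value (required), minimum (optional), maximum (optional)
Required count:
1


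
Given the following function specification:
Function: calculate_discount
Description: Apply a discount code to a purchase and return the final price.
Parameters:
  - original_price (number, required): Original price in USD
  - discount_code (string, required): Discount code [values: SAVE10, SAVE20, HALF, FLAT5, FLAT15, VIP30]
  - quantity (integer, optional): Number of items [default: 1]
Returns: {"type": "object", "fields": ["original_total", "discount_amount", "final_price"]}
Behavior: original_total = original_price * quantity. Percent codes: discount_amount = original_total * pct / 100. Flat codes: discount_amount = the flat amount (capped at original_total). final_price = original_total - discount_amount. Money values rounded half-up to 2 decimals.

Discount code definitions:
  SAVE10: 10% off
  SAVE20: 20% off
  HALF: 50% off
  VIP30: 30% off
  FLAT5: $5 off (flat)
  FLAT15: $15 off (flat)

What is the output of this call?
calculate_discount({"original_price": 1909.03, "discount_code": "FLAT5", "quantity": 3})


original_total = 1909.03 * 3 = 5727.09
FLAT5 = $5 flat: discount_amount = min(5.00, 5727.09) = 5.00
final_price = 5727.09 - 5.00 = 5722.09
Output:
{"original_total": 5727.09, "discount_amount": 5.0, "final_price": 5722.09}


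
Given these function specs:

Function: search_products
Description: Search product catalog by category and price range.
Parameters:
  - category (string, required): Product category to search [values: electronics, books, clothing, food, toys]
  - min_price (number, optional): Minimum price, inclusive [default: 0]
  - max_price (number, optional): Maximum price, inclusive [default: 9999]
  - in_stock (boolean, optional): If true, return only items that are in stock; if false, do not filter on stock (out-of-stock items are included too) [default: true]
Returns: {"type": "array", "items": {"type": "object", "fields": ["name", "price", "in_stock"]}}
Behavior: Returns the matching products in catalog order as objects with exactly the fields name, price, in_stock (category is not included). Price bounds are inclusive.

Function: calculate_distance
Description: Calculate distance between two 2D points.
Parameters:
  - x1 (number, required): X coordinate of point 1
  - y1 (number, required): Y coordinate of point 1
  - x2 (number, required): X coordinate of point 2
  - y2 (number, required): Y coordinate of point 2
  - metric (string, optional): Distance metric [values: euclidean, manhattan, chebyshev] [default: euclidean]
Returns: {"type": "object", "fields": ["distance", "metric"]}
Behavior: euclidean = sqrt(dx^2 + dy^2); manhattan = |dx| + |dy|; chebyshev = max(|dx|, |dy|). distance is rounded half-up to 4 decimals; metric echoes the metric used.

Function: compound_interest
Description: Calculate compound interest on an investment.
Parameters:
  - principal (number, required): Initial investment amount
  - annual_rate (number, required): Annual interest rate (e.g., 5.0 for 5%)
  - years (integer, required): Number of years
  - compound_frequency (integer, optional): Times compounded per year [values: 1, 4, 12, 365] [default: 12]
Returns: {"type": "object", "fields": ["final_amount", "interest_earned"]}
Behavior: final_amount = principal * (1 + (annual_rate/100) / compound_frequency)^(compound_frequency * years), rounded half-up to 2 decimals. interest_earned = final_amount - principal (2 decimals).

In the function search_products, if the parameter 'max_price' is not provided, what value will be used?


The search_products spec declares:
  - max_price (number, optional): Maximum price, inclusive [default: 9999]
Default:
9999


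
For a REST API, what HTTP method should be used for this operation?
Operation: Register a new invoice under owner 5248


GET = read, POST = create, PUT = update/replace, DELETE = remove
This operation is a create.
POST


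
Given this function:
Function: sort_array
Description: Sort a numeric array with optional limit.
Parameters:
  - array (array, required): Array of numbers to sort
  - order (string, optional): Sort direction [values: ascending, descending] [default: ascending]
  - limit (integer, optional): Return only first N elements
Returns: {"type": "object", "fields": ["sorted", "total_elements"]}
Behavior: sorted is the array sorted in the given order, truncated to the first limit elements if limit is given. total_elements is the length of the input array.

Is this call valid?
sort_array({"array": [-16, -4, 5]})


Checking all required parameters present and types match... All valid.
Valid


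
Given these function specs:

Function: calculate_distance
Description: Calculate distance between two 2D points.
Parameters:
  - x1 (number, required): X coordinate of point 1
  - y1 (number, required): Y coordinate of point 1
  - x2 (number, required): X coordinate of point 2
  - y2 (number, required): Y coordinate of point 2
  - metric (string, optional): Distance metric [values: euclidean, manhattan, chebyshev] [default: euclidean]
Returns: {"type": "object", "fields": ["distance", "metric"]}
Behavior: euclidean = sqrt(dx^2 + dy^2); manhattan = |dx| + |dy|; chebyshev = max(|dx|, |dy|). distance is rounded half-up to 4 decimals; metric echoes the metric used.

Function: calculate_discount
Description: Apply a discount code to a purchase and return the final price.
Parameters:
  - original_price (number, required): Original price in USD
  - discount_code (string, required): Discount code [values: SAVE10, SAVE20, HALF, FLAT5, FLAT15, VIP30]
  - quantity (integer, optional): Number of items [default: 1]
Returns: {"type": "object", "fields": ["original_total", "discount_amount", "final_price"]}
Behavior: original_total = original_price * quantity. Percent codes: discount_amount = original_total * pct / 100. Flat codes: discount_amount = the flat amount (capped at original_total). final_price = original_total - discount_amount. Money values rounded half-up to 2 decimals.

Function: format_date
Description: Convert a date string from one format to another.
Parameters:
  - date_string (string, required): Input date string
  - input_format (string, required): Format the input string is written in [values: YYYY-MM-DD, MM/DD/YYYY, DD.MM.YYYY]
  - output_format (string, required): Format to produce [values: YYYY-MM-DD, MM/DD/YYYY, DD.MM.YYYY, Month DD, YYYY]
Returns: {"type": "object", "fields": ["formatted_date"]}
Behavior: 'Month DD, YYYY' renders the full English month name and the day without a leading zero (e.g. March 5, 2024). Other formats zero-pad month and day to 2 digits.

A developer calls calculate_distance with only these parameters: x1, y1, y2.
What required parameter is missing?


Required parameters: x1, y1, x2, y2
Provided: x1, y1, y2
Missing: x2
x2


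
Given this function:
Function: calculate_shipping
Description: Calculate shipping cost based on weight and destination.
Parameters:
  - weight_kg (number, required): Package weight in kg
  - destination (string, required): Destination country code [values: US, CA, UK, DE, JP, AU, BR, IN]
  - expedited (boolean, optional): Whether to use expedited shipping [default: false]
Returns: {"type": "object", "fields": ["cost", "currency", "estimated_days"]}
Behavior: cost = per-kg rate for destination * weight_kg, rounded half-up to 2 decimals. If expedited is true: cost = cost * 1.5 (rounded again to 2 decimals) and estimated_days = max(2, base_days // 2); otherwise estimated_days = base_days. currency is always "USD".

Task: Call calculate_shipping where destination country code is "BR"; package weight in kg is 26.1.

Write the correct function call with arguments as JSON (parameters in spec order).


Mapping each described value to its parameter name:
  'Destination country code' -> destination = "BR"
  'Package weight in kg' -> weight_kg = 26.1
calculate_shipping({"weight_kg": 26.1, "destination": "BR"})


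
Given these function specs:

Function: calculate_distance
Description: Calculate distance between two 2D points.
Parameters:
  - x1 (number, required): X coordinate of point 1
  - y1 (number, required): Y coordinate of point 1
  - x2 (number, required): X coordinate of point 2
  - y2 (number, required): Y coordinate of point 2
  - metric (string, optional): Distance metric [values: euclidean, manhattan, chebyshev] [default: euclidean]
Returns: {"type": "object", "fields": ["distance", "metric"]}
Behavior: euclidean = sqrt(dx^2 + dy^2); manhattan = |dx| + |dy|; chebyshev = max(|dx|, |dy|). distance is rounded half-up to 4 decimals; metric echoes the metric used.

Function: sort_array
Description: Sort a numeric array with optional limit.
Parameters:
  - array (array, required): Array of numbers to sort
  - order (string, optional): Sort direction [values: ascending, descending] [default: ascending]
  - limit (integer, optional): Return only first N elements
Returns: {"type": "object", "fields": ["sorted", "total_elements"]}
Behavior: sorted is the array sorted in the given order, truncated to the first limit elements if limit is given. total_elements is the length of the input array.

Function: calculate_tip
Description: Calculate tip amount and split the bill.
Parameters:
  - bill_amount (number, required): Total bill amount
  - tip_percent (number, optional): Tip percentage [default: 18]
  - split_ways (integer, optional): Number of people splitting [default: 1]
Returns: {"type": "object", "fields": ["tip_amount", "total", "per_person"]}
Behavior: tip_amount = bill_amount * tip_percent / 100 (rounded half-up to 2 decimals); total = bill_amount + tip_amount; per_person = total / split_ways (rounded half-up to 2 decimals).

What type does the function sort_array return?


The sort_array spec declares Returns: {"type": "object", "fields": ["sorted", "total_elements"]}
Type:
object


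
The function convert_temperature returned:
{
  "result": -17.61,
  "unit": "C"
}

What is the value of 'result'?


-17.61


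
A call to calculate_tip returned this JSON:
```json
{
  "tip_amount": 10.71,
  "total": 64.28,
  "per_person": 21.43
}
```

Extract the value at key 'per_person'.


21.43


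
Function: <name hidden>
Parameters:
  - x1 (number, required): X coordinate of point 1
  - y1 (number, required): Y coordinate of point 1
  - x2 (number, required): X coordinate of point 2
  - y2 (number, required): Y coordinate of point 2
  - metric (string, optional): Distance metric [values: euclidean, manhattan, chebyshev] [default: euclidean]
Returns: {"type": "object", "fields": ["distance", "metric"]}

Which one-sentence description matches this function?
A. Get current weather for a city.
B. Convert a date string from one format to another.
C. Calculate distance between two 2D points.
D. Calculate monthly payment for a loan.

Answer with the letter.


Parameters x1, y1, x2, y2, metric and return ["distance", "metric"] fit: Calculate distance between two 2D points.
C


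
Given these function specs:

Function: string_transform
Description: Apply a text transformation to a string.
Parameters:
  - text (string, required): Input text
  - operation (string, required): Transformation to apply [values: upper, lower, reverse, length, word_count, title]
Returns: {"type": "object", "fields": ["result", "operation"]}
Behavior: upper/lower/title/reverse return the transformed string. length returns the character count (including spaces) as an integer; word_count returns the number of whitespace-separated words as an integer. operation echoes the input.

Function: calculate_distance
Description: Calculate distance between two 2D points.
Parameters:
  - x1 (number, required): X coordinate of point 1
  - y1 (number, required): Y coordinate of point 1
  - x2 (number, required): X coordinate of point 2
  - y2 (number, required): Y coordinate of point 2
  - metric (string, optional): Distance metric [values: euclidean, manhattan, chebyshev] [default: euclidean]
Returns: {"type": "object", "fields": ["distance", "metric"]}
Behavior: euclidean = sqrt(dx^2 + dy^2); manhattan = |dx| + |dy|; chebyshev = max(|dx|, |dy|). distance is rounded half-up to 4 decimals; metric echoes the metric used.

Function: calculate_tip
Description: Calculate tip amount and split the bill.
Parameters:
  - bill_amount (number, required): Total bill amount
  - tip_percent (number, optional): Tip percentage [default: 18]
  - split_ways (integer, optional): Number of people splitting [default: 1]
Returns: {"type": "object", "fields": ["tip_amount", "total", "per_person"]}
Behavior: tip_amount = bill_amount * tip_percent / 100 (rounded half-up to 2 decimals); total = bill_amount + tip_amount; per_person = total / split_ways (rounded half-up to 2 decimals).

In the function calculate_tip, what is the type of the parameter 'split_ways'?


The calculate_tip spec declares:
  - split_ways (integer, optional): Number of people splitting [default: 1]
Type:
integer


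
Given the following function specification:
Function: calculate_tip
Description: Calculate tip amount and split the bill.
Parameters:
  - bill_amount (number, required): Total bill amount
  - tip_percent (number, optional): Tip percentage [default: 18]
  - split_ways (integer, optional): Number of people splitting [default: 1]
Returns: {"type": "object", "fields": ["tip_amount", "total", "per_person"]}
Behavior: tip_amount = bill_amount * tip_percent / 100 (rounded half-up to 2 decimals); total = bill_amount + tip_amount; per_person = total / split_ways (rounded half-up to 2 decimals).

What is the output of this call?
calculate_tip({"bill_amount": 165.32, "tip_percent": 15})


Defaults applied: split_ways=1
tip_amount = 165.32 * 15/100 = 24.798 -> 24.80
total = 165.32 + 24.80 = 190.12
per_person = 190.12 / 1 = 190.12 -> 190.12
Output:
{"tip_amount": 24.8, "total": 190.12, "per_person": 190.12}


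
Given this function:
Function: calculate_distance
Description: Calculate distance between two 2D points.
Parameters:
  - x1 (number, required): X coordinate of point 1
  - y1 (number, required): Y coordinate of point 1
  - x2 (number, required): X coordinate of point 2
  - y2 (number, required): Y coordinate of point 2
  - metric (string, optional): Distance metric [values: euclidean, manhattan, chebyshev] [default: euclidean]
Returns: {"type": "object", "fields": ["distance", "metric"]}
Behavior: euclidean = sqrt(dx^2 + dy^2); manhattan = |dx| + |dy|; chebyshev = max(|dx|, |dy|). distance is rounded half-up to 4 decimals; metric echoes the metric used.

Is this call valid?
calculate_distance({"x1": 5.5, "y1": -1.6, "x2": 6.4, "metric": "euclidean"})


Checking required parameters...
Missing required parameter: y2
Invalid - missing required parameter 'y2'


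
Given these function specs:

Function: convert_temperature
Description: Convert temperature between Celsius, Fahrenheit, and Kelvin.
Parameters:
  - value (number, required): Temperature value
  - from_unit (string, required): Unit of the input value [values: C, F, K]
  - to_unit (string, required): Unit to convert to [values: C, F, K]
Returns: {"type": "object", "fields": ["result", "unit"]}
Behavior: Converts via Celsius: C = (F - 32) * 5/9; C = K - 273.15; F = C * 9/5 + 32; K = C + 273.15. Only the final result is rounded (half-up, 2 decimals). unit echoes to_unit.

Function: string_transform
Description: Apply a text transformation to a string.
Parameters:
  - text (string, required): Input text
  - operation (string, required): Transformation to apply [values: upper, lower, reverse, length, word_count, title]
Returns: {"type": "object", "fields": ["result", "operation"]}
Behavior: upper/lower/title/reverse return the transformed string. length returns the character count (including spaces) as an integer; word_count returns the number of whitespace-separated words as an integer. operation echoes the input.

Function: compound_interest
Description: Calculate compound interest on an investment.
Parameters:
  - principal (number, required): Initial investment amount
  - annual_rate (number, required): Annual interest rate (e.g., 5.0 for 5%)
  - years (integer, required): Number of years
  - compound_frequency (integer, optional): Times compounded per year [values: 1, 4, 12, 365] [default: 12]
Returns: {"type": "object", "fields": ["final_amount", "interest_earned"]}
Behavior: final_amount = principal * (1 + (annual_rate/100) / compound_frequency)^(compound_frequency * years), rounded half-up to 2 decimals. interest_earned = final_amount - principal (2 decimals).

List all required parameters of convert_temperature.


Parameters of convert_temperature and their required/optional flag:
  value: required
  from_unit: required
  to_unit: required
from_unit, to_unit, value


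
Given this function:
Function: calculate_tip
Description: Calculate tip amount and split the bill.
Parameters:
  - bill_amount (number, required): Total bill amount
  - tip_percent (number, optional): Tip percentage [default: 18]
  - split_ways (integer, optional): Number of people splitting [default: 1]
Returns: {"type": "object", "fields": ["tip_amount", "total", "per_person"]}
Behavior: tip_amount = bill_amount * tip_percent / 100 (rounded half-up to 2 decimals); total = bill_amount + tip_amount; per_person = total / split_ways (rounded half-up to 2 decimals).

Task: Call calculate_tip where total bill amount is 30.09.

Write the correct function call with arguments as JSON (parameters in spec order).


Mapping each described value to its parameter name:
  'Total bill amount' -> bill_amount = 30.09
calculate_tip({"bill_amount": 30.09})


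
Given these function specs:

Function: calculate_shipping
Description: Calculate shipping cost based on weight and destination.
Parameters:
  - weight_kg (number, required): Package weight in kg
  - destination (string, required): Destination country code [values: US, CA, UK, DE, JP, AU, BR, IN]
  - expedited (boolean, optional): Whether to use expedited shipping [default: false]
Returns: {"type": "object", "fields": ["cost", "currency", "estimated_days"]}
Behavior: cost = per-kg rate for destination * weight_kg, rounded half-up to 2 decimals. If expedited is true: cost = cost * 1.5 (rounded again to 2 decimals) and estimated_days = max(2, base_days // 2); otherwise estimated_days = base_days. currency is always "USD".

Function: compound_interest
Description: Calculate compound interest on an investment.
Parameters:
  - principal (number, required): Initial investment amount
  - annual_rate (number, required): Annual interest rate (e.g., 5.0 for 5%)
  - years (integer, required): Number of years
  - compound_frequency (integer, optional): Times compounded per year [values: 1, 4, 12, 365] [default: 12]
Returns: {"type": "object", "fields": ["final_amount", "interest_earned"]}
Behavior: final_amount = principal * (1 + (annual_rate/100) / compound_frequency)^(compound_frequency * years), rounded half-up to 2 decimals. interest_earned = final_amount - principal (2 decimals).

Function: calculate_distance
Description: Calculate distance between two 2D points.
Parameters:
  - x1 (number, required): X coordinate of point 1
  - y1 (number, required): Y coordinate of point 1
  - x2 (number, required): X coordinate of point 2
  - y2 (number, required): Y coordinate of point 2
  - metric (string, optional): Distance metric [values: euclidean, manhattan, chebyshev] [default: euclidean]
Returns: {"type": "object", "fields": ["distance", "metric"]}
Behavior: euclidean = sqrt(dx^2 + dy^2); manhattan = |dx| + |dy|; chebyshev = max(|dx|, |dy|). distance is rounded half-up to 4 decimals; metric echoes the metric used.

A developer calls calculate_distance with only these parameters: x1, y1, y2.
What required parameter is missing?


Required parameters: x1, y1, x2, y2
Provided: x1, y1, y2
Missing: x2
x2


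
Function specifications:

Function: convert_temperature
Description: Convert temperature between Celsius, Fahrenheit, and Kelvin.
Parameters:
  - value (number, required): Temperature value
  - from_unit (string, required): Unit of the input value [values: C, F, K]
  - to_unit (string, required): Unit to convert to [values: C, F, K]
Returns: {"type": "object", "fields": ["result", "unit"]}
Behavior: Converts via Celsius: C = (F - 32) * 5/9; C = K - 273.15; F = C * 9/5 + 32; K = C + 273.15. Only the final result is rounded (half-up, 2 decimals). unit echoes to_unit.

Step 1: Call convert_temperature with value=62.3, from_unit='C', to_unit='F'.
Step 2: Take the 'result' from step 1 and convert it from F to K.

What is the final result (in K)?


Step 1: convert_temperature(value=62.3, from_unit=C, to_unit=F)
  Input already in C: 62.3
  To F: 62.3 * 9/5 + 32 = 144.14
  Round to 2 decimals: 144.14
  -> result = 144.14 F
Step 2: convert_temperature(value=144.14, from_unit=F, to_unit=K)
  To C: (144.14 - 32) * 5/9 = 62.3
  To K: 62.3 + 273.15 = 335.45
  Round to 2 decimals: 335.45
  -> result = 335.45 K
335.45 K


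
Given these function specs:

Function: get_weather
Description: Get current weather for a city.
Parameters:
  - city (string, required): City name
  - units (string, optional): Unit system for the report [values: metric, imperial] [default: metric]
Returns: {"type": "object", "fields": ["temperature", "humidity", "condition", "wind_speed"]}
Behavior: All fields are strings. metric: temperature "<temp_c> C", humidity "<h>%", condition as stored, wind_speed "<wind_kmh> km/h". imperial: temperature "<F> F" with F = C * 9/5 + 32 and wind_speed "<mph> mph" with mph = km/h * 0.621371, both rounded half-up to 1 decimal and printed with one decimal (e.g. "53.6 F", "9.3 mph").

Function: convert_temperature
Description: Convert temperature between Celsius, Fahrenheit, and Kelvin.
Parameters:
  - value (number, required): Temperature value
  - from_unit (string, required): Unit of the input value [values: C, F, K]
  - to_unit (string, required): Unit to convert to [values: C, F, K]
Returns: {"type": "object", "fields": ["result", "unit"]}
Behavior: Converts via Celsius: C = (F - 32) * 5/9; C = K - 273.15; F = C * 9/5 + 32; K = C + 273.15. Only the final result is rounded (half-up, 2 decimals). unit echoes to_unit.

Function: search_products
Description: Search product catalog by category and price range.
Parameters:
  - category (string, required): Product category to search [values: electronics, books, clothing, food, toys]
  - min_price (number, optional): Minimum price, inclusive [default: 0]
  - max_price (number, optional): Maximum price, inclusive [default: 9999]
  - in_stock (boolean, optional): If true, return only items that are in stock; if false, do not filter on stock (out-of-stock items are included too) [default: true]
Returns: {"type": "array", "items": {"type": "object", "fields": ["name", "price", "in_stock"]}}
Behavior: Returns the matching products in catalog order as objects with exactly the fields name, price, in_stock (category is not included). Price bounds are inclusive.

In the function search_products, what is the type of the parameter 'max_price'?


The search_products spec declares:
  - max_price (number, optional): Maximum price, inclusive [default: 9999]
Type:
number


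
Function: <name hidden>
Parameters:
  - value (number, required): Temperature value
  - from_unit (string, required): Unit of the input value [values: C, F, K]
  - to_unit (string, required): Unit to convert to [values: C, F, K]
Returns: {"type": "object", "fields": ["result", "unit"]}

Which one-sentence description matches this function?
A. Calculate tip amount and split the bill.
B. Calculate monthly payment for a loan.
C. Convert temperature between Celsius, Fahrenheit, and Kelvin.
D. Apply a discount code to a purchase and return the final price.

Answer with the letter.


Parameters value, from_unit, to_unit and return ["result", "unit"] fit: Convert temperature between Celsius, Fahrenheit, and Kelvin.
C


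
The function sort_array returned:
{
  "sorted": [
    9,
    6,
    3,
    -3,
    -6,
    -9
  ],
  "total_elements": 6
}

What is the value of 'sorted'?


[9, 6, 3, -3, -6, -9]


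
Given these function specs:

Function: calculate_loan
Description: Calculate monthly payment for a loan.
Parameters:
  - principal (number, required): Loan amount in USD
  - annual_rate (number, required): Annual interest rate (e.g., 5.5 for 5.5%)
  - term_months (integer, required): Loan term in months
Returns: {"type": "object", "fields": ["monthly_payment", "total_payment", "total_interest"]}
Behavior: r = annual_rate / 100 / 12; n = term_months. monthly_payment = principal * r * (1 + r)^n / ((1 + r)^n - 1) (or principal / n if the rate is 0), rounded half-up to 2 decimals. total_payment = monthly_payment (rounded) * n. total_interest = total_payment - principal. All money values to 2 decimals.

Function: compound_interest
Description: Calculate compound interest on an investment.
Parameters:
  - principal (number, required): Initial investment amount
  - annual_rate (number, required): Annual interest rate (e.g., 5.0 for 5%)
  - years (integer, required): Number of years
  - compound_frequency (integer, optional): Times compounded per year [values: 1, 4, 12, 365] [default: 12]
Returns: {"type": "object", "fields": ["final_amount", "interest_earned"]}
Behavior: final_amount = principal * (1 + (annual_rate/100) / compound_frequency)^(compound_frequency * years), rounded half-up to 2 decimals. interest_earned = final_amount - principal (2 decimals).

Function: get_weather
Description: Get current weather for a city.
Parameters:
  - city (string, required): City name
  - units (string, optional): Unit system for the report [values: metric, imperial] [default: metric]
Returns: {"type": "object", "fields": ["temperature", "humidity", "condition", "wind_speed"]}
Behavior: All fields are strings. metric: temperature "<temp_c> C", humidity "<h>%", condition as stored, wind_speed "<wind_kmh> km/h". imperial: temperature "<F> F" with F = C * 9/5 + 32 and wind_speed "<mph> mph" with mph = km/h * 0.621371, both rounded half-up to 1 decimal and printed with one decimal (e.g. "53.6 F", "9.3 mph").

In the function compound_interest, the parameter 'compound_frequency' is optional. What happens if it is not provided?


The compound_interest spec declares:
  - compound_frequency (integer, optional): Times compounded per year [values: 1, 4, 12, 365] [default: 12]
It defaults to 12


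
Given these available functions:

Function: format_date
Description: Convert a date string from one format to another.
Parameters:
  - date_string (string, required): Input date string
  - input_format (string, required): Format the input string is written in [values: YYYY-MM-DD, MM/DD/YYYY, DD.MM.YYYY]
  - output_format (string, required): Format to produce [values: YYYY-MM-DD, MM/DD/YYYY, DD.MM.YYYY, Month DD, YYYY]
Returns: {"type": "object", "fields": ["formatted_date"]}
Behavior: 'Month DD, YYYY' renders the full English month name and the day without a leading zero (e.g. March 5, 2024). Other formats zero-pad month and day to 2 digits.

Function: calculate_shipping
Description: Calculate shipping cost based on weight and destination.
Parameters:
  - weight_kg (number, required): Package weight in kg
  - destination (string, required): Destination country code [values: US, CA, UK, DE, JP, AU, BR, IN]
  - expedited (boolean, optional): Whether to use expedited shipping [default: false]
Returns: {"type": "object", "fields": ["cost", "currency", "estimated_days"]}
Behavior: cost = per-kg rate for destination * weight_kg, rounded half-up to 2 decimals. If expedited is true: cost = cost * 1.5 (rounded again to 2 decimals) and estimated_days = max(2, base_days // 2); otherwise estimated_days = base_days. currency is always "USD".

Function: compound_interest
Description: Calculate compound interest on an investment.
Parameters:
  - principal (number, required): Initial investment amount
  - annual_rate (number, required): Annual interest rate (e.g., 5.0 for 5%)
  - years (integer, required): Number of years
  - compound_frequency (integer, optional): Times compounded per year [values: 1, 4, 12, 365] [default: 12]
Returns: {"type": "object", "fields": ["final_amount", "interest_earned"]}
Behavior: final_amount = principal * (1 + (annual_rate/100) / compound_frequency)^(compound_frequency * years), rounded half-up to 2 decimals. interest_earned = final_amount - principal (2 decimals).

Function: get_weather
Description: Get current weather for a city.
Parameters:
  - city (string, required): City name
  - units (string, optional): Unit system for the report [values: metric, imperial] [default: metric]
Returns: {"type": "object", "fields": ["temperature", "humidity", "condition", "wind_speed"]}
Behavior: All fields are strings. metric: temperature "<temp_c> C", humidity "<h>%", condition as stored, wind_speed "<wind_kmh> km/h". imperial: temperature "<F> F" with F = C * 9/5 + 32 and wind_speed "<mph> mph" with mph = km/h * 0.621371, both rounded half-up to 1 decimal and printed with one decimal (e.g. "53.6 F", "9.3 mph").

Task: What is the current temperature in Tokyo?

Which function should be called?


The task needs a function whose description is: Get current weather for a city.
get_weather


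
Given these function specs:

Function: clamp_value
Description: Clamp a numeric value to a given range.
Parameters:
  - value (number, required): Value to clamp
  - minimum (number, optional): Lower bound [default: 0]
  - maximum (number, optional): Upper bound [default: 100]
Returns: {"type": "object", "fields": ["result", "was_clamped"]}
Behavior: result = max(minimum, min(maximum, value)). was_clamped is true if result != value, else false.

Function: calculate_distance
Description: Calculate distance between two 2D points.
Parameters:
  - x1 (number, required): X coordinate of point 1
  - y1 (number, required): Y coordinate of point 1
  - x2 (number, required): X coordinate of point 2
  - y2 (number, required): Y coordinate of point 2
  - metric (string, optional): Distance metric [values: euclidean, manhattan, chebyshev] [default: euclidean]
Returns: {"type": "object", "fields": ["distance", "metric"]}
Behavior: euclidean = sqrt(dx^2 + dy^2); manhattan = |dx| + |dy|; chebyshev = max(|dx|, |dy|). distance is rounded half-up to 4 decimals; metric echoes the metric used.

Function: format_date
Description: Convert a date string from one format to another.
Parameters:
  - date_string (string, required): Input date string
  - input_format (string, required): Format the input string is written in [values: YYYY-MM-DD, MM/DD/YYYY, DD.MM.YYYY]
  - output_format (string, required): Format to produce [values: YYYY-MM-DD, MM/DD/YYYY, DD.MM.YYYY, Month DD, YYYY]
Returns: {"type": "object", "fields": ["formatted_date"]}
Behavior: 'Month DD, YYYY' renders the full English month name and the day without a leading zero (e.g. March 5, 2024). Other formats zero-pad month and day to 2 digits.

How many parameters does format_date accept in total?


Parameters of format_date: date_string (required), input_format (required), output_format (required)
Total:
3


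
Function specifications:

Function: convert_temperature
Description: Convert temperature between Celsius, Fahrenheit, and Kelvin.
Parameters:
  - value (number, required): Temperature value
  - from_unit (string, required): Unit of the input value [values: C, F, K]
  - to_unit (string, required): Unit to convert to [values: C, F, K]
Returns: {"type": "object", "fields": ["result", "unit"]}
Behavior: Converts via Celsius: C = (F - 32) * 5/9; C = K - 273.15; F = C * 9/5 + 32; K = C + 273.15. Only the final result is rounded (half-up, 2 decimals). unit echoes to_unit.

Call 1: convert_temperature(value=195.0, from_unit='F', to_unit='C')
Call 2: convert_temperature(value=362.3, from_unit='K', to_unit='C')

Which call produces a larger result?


Call 1:
  To C: (195 - 32) * 5/9 = 90.555556
  Target is C: 90.555556
  Round to 2 decimals: 90.56
  -> 90.56 C
Call 2:
  To C: 362.3 - 273.15 = 89.15
  Target is C: 89.15
  Round to 2 decimals: 89.15
  -> 89.15 C
Call 1 (90.56 C)


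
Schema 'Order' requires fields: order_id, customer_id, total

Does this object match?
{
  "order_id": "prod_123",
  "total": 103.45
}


Checking required fields...
Missing: customer_id
Invalid - missing required field 'customer_id'


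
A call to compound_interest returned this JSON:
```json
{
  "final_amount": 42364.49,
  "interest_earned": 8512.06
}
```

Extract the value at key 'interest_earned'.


8512.06


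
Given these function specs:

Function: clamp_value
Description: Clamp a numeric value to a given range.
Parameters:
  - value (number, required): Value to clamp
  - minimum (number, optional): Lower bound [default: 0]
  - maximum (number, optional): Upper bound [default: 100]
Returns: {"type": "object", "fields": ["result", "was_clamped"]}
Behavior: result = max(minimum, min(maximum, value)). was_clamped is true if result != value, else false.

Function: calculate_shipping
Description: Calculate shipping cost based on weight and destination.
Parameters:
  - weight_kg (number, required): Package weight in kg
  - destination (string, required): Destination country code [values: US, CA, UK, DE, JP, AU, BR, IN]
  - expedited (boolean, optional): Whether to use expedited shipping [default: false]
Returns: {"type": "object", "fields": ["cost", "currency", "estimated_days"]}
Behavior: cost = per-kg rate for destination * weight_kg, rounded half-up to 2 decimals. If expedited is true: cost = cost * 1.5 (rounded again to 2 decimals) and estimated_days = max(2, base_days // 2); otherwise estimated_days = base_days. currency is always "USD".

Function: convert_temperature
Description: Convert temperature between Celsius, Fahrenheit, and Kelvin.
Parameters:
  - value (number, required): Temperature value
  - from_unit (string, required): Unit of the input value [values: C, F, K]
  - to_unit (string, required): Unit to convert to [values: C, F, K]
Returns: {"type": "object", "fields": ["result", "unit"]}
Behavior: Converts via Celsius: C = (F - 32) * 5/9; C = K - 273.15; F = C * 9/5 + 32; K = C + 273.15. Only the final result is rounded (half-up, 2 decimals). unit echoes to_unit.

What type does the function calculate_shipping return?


The calculate_shipping spec declares Returns: {"type": "object", "fields": ["cost", "currency", "estimated_days"]}
Type:
object


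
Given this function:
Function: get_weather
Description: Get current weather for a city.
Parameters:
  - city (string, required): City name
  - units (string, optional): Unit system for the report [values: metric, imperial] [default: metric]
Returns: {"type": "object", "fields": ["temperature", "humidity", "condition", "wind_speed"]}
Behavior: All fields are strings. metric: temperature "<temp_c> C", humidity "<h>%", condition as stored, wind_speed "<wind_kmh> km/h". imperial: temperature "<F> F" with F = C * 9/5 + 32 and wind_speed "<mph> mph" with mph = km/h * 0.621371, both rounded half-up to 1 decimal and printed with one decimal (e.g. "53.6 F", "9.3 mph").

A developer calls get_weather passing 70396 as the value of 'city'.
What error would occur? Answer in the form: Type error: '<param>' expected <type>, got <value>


Spec: 'city' is declared as string; 70396 is an integer.
Type error: 'city' expected string, got 70396
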